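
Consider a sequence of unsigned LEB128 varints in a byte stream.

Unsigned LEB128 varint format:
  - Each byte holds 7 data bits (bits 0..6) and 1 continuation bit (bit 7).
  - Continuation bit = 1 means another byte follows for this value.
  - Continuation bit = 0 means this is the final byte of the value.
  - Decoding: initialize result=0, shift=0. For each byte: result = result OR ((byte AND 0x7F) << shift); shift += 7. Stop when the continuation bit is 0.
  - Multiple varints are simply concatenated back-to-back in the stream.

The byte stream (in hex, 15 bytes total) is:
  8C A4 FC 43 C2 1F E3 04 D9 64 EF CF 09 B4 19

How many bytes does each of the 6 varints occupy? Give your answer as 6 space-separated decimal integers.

Answer: 4 2 2 2 3 2

Derivation:
  byte[0]=0x8C cont=1 payload=0x0C=12: acc |= 12<<0 -> acc=12 shift=7
  byte[1]=0xA4 cont=1 payload=0x24=36: acc |= 36<<7 -> acc=4620 shift=14
  byte[2]=0xFC cont=1 payload=0x7C=124: acc |= 124<<14 -> acc=2036236 shift=21
  byte[3]=0x43 cont=0 payload=0x43=67: acc |= 67<<21 -> acc=142545420 shift=28 [end]
Varint 1: bytes[0:4] = 8C A4 FC 43 -> value 142545420 (4 byte(s))
  byte[4]=0xC2 cont=1 payload=0x42=66: acc |= 66<<0 -> acc=66 shift=7
  byte[5]=0x1F cont=0 payload=0x1F=31: acc |= 31<<7 -> acc=4034 shift=14 [end]
Varint 2: bytes[4:6] = C2 1F -> value 4034 (2 byte(s))
  byte[6]=0xE3 cont=1 payload=0x63=99: acc |= 99<<0 -> acc=99 shift=7
  byte[7]=0x04 cont=0 payload=0x04=4: acc |= 4<<7 -> acc=611 shift=14 [end]
Varint 3: bytes[6:8] = E3 04 -> value 611 (2 byte(s))
  byte[8]=0xD9 cont=1 payload=0x59=89: acc |= 89<<0 -> acc=89 shift=7
  byte[9]=0x64 cont=0 payload=0x64=100: acc |= 100<<7 -> acc=12889 shift=14 [end]
Varint 4: bytes[8:10] = D9 64 -> value 12889 (2 byte(s))
  byte[10]=0xEF cont=1 payload=0x6F=111: acc |= 111<<0 -> acc=111 shift=7
  byte[11]=0xCF cont=1 payload=0x4F=79: acc |= 79<<7 -> acc=10223 shift=14
  byte[12]=0x09 cont=0 payload=0x09=9: acc |= 9<<14 -> acc=157679 shift=21 [end]
Varint 5: bytes[10:13] = EF CF 09 -> value 157679 (3 byte(s))
  byte[13]=0xB4 cont=1 payload=0x34=52: acc |= 52<<0 -> acc=52 shift=7
  byte[14]=0x19 cont=0 payload=0x19=25: acc |= 25<<7 -> acc=3252 shift=14 [end]
Varint 6: bytes[13:15] = B4 19 -> value 3252 (2 byte(s))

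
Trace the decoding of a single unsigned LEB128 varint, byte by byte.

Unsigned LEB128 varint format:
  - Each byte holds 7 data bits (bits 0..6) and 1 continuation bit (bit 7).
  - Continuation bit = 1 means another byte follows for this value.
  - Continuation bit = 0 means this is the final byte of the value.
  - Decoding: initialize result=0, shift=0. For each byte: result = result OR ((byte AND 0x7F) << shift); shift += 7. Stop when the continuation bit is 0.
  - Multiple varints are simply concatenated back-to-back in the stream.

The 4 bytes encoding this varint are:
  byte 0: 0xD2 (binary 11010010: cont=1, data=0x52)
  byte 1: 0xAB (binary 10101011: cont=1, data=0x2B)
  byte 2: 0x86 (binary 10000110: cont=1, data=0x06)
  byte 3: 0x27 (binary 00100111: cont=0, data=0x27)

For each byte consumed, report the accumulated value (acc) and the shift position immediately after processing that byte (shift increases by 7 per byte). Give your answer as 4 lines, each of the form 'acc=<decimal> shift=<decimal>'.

byte 0=0xD2: payload=0x52=82, contrib = 82<<0 = 82; acc -> 82, shift -> 7
byte 1=0xAB: payload=0x2B=43, contrib = 43<<7 = 5504; acc -> 5586, shift -> 14
byte 2=0x86: payload=0x06=6, contrib = 6<<14 = 98304; acc -> 103890, shift -> 21
byte 3=0x27: payload=0x27=39, contrib = 39<<21 = 81788928; acc -> 81892818, shift -> 28

Answer: acc=82 shift=7
acc=5586 shift=14
acc=103890 shift=21
acc=81892818 shift=28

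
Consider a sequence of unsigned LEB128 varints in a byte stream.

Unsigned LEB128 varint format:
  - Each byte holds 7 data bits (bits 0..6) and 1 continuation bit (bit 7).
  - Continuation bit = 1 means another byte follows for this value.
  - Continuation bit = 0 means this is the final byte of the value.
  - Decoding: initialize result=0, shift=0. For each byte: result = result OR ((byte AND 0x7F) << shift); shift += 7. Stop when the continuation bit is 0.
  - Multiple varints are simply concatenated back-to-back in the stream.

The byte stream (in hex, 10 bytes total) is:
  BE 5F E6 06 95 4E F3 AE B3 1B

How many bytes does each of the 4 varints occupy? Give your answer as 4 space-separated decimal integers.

  byte[0]=0xBE cont=1 payload=0x3E=62: acc |= 62<<0 -> acc=62 shift=7
  byte[1]=0x5F cont=0 payload=0x5F=95: acc |= 95<<7 -> acc=12222 shift=14 [end]
Varint 1: bytes[0:2] = BE 5F -> value 12222 (2 byte(s))
  byte[2]=0xE6 cont=1 payload=0x66=102: acc |= 102<<0 -> acc=102 shift=7
  byte[3]=0x06 cont=0 payload=0x06=6: acc |= 6<<7 -> acc=870 shift=14 [end]
Varint 2: bytes[2:4] = E6 06 -> value 870 (2 byte(s))
  byte[4]=0x95 cont=1 payload=0x15=21: acc |= 21<<0 -> acc=21 shift=7
  byte[5]=0x4E cont=0 payload=0x4E=78: acc |= 78<<7 -> acc=10005 shift=14 [end]
Varint 3: bytes[4:6] = 95 4E -> value 10005 (2 byte(s))
  byte[6]=0xF3 cont=1 payload=0x73=115: acc |= 115<<0 -> acc=115 shift=7
  byte[7]=0xAE cont=1 payload=0x2E=46: acc |= 46<<7 -> acc=6003 shift=14
  byte[8]=0xB3 cont=1 payload=0x33=51: acc |= 51<<14 -> acc=841587 shift=21
  byte[9]=0x1B cont=0 payload=0x1B=27: acc |= 27<<21 -> acc=57464691 shift=28 [end]
Varint 4: bytes[6:10] = F3 AE B3 1B -> value 57464691 (4 byte(s))

Answer: 2 2 2 4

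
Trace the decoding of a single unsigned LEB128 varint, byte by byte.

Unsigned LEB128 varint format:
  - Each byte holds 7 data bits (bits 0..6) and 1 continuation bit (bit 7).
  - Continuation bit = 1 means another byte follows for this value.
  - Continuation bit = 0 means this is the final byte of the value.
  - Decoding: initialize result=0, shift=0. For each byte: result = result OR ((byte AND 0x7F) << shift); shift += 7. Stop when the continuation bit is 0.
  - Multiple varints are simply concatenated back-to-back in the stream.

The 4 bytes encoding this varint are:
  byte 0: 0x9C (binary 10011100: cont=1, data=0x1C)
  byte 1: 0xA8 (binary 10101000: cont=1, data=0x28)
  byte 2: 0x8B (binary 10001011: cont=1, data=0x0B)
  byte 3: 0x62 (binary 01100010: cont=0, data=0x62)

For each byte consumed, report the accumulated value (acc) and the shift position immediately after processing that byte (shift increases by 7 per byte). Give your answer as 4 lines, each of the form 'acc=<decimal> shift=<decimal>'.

Answer: acc=28 shift=7
acc=5148 shift=14
acc=185372 shift=21
acc=205706268 shift=28

Derivation:
byte 0=0x9C: payload=0x1C=28, contrib = 28<<0 = 28; acc -> 28, shift -> 7
byte 1=0xA8: payload=0x28=40, contrib = 40<<7 = 5120; acc -> 5148, shift -> 14
byte 2=0x8B: payload=0x0B=11, contrib = 11<<14 = 180224; acc -> 185372, shift -> 21
byte 3=0x62: payload=0x62=98, contrib = 98<<21 = 205520896; acc -> 205706268, shift -> 28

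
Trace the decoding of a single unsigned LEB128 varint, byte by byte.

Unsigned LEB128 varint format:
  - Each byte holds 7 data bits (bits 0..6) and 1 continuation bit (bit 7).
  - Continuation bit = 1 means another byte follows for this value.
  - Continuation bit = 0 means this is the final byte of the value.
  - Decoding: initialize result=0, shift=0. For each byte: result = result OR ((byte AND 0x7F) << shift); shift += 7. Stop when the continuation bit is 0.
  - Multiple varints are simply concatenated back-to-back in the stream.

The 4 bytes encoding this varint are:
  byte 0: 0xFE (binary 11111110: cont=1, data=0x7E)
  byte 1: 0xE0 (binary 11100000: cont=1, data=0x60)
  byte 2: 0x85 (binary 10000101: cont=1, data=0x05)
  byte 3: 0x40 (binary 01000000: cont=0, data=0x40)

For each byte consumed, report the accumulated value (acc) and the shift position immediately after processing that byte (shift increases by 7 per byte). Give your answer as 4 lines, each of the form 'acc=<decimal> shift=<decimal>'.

byte 0=0xFE: payload=0x7E=126, contrib = 126<<0 = 126; acc -> 126, shift -> 7
byte 1=0xE0: payload=0x60=96, contrib = 96<<7 = 12288; acc -> 12414, shift -> 14
byte 2=0x85: payload=0x05=5, contrib = 5<<14 = 81920; acc -> 94334, shift -> 21
byte 3=0x40: payload=0x40=64, contrib = 64<<21 = 134217728; acc -> 134312062, shift -> 28

Answer: acc=126 shift=7
acc=12414 shift=14
acc=94334 shift=21
acc=134312062 shift=28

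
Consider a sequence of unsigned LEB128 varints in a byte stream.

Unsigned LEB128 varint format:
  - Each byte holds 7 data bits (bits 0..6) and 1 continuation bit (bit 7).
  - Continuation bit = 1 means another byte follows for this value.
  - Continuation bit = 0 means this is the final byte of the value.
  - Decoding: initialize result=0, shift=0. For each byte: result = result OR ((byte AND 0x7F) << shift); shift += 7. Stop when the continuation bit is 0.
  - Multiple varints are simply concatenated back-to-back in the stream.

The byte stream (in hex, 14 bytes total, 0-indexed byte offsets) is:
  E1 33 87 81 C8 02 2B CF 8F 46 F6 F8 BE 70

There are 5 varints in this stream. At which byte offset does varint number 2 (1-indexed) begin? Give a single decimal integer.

  byte[0]=0xE1 cont=1 payload=0x61=97: acc |= 97<<0 -> acc=97 shift=7
  byte[1]=0x33 cont=0 payload=0x33=51: acc |= 51<<7 -> acc=6625 shift=14 [end]
Varint 1: bytes[0:2] = E1 33 -> value 6625 (2 byte(s))
  byte[2]=0x87 cont=1 payload=0x07=7: acc |= 7<<0 -> acc=7 shift=7
  byte[3]=0x81 cont=1 payload=0x01=1: acc |= 1<<7 -> acc=135 shift=14
  byte[4]=0xC8 cont=1 payload=0x48=72: acc |= 72<<14 -> acc=1179783 shift=21
  byte[5]=0x02 cont=0 payload=0x02=2: acc |= 2<<21 -> acc=5374087 shift=28 [end]
Varint 2: bytes[2:6] = 87 81 C8 02 -> value 5374087 (4 byte(s))
  byte[6]=0x2B cont=0 payload=0x2B=43: acc |= 43<<0 -> acc=43 shift=7 [end]
Varint 3: bytes[6:7] = 2B -> value 43 (1 byte(s))
  byte[7]=0xCF cont=1 payload=0x4F=79: acc |= 79<<0 -> acc=79 shift=7
  byte[8]=0x8F cont=1 payload=0x0F=15: acc |= 15<<7 -> acc=1999 shift=14
  byte[9]=0x46 cont=0 payload=0x46=70: acc |= 70<<14 -> acc=1148879 shift=21 [end]
Varint 4: bytes[7:10] = CF 8F 46 -> value 1148879 (3 byte(s))
  byte[10]=0xF6 cont=1 payload=0x76=118: acc |= 118<<0 -> acc=118 shift=7
  byte[11]=0xF8 cont=1 payload=0x78=120: acc |= 120<<7 -> acc=15478 shift=14
  byte[12]=0xBE cont=1 payload=0x3E=62: acc |= 62<<14 -> acc=1031286 shift=21
  byte[13]=0x70 cont=0 payload=0x70=112: acc |= 112<<21 -> acc=235912310 shift=28 [end]
Varint 5: bytes[10:14] = F6 F8 BE 70 -> value 235912310 (4 byte(s))

Answer: 2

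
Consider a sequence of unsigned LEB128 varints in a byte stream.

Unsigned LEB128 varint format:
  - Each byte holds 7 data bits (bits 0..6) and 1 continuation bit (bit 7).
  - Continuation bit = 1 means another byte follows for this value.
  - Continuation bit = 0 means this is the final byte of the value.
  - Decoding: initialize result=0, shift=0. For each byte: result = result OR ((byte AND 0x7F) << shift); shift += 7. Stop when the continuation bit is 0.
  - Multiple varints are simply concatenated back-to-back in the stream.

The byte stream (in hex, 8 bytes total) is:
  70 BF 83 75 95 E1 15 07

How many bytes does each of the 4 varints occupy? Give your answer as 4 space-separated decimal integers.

Answer: 1 3 3 1

Derivation:
  byte[0]=0x70 cont=0 payload=0x70=112: acc |= 112<<0 -> acc=112 shift=7 [end]
Varint 1: bytes[0:1] = 70 -> value 112 (1 byte(s))
  byte[1]=0xBF cont=1 payload=0x3F=63: acc |= 63<<0 -> acc=63 shift=7
  byte[2]=0x83 cont=1 payload=0x03=3: acc |= 3<<7 -> acc=447 shift=14
  byte[3]=0x75 cont=0 payload=0x75=117: acc |= 117<<14 -> acc=1917375 shift=21 [end]
Varint 2: bytes[1:4] = BF 83 75 -> value 1917375 (3 byte(s))
  byte[4]=0x95 cont=1 payload=0x15=21: acc |= 21<<0 -> acc=21 shift=7
  byte[5]=0xE1 cont=1 payload=0x61=97: acc |= 97<<7 -> acc=12437 shift=14
  byte[6]=0x15 cont=0 payload=0x15=21: acc |= 21<<14 -> acc=356501 shift=21 [end]
Varint 3: bytes[4:7] = 95 E1 15 -> value 356501 (3 byte(s))
  byte[7]=0x07 cont=0 payload=0x07=7: acc |= 7<<0 -> acc=7 shift=7 [end]
Varint 4: bytes[7:8] = 07 -> value 7 (1 byte(s))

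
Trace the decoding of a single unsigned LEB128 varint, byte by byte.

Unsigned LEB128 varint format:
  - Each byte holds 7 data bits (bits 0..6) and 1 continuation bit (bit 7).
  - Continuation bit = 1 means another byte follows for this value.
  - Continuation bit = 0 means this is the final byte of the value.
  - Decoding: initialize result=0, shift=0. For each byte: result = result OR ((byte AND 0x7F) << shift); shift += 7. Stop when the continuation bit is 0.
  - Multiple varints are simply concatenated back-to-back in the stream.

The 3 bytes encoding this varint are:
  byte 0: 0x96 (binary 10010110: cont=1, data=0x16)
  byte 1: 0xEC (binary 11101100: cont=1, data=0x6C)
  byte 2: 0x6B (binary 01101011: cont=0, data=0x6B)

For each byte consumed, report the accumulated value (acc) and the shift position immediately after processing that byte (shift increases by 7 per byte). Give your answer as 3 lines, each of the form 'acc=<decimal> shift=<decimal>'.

Answer: acc=22 shift=7
acc=13846 shift=14
acc=1766934 shift=21

Derivation:
byte 0=0x96: payload=0x16=22, contrib = 22<<0 = 22; acc -> 22, shift -> 7
byte 1=0xEC: payload=0x6C=108, contrib = 108<<7 = 13824; acc -> 13846, shift -> 14
byte 2=0x6B: payload=0x6B=107, contrib = 107<<14 = 1753088; acc -> 1766934, shift -> 21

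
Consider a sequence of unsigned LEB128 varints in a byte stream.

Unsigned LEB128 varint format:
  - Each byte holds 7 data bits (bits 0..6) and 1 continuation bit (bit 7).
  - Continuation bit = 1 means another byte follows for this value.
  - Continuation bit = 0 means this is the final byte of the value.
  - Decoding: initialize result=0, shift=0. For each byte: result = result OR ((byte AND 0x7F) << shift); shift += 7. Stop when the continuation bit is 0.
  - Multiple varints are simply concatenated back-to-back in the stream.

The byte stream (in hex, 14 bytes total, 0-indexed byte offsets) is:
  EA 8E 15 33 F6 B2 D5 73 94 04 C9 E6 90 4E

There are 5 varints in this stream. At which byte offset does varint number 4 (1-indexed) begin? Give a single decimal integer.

Answer: 8

Derivation:
  byte[0]=0xEA cont=1 payload=0x6A=106: acc |= 106<<0 -> acc=106 shift=7
  byte[1]=0x8E cont=1 payload=0x0E=14: acc |= 14<<7 -> acc=1898 shift=14
  byte[2]=0x15 cont=0 payload=0x15=21: acc |= 21<<14 -> acc=345962 shift=21 [end]
Varint 1: bytes[0:3] = EA 8E 15 -> value 345962 (3 byte(s))
  byte[3]=0x33 cont=0 payload=0x33=51: acc |= 51<<0 -> acc=51 shift=7 [end]
Varint 2: bytes[3:4] = 33 -> value 51 (1 byte(s))
  byte[4]=0xF6 cont=1 payload=0x76=118: acc |= 118<<0 -> acc=118 shift=7
  byte[5]=0xB2 cont=1 payload=0x32=50: acc |= 50<<7 -> acc=6518 shift=14
  byte[6]=0xD5 cont=1 payload=0x55=85: acc |= 85<<14 -> acc=1399158 shift=21
  byte[7]=0x73 cont=0 payload=0x73=115: acc |= 115<<21 -> acc=242571638 shift=28 [end]
Varint 3: bytes[4:8] = F6 B2 D5 73 -> value 242571638 (4 byte(s))
  byte[8]=0x94 cont=1 payload=0x14=20: acc |= 20<<0 -> acc=20 shift=7
  byte[9]=0x04 cont=0 payload=0x04=4: acc |= 4<<7 -> acc=532 shift=14 [end]
Varint 4: bytes[8:10] = 94 04 -> value 532 (2 byte(s))
  byte[10]=0xC9 cont=1 payload=0x49=73: acc |= 73<<0 -> acc=73 shift=7
  byte[11]=0xE6 cont=1 payload=0x66=102: acc |= 102<<7 -> acc=13129 shift=14
  byte[12]=0x90 cont=1 payload=0x10=16: acc |= 16<<14 -> acc=275273 shift=21
  byte[13]=0x4E cont=0 payload=0x4E=78: acc |= 78<<21 -> acc=163853129 shift=28 [end]
Varint 5: bytes[10:14] = C9 E6 90 4E -> value 163853129 (4 byte(s))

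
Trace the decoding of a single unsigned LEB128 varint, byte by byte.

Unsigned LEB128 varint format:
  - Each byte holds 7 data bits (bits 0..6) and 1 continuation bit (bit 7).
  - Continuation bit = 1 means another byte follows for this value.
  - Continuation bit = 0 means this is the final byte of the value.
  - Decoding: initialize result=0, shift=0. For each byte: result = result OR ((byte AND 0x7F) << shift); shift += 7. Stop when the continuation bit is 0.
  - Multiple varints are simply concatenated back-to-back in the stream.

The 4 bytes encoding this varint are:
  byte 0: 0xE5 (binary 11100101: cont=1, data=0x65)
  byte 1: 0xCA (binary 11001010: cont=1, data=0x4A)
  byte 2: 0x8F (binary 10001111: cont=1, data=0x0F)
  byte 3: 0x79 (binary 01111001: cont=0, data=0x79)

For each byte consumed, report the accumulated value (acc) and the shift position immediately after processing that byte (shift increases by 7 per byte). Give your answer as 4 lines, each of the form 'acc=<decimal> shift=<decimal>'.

byte 0=0xE5: payload=0x65=101, contrib = 101<<0 = 101; acc -> 101, shift -> 7
byte 1=0xCA: payload=0x4A=74, contrib = 74<<7 = 9472; acc -> 9573, shift -> 14
byte 2=0x8F: payload=0x0F=15, contrib = 15<<14 = 245760; acc -> 255333, shift -> 21
byte 3=0x79: payload=0x79=121, contrib = 121<<21 = 253755392; acc -> 254010725, shift -> 28

Answer: acc=101 shift=7
acc=9573 shift=14
acc=255333 shift=21
acc=254010725 shift=28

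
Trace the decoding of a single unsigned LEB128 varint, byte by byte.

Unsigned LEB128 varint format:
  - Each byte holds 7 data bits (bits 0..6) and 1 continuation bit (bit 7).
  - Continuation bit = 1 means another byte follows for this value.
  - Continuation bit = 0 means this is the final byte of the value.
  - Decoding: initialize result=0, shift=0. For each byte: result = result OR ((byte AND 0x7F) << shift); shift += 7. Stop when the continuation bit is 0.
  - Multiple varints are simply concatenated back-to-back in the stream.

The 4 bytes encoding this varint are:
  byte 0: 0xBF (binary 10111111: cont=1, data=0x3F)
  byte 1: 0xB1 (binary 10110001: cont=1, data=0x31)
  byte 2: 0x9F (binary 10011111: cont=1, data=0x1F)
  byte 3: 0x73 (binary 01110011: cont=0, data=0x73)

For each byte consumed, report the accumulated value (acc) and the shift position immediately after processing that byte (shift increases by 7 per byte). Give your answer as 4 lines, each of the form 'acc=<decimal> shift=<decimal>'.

byte 0=0xBF: payload=0x3F=63, contrib = 63<<0 = 63; acc -> 63, shift -> 7
byte 1=0xB1: payload=0x31=49, contrib = 49<<7 = 6272; acc -> 6335, shift -> 14
byte 2=0x9F: payload=0x1F=31, contrib = 31<<14 = 507904; acc -> 514239, shift -> 21
byte 3=0x73: payload=0x73=115, contrib = 115<<21 = 241172480; acc -> 241686719, shift -> 28

Answer: acc=63 shift=7
acc=6335 shift=14
acc=514239 shift=21
acc=241686719 shift=28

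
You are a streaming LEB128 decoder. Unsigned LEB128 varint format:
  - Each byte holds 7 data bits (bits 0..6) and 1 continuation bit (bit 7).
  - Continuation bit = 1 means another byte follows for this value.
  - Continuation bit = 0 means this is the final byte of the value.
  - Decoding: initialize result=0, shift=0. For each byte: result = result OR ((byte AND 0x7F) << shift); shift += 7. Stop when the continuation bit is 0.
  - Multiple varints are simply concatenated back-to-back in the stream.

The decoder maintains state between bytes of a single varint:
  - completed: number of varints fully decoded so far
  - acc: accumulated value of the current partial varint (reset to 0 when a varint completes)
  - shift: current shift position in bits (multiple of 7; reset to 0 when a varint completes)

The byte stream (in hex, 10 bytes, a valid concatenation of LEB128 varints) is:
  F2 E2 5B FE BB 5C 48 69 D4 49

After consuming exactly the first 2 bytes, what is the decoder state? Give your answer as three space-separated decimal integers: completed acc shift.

Answer: 0 12658 14

Derivation:
byte[0]=0xF2 cont=1 payload=0x72: acc |= 114<<0 -> completed=0 acc=114 shift=7
byte[1]=0xE2 cont=1 payload=0x62: acc |= 98<<7 -> completed=0 acc=12658 shift=14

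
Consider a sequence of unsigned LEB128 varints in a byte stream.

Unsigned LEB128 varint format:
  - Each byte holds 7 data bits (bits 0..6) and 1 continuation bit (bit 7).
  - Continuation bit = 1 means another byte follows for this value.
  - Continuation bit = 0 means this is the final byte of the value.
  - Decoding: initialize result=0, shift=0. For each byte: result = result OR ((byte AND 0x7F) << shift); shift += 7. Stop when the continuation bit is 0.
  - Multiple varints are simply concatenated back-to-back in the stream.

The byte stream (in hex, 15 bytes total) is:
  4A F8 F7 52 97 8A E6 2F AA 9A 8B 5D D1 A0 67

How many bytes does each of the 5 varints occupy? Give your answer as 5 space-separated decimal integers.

  byte[0]=0x4A cont=0 payload=0x4A=74: acc |= 74<<0 -> acc=74 shift=7 [end]
Varint 1: bytes[0:1] = 4A -> value 74 (1 byte(s))
  byte[1]=0xF8 cont=1 payload=0x78=120: acc |= 120<<0 -> acc=120 shift=7
  byte[2]=0xF7 cont=1 payload=0x77=119: acc |= 119<<7 -> acc=15352 shift=14
  byte[3]=0x52 cont=0 payload=0x52=82: acc |= 82<<14 -> acc=1358840 shift=21 [end]
Varint 2: bytes[1:4] = F8 F7 52 -> value 1358840 (3 byte(s))
  byte[4]=0x97 cont=1 payload=0x17=23: acc |= 23<<0 -> acc=23 shift=7
  byte[5]=0x8A cont=1 payload=0x0A=10: acc |= 10<<7 -> acc=1303 shift=14
  byte[6]=0xE6 cont=1 payload=0x66=102: acc |= 102<<14 -> acc=1672471 shift=21
  byte[7]=0x2F cont=0 payload=0x2F=47: acc |= 47<<21 -> acc=100238615 shift=28 [end]
Varint 3: bytes[4:8] = 97 8A E6 2F -> value 100238615 (4 byte(s))
  byte[8]=0xAA cont=1 payload=0x2A=42: acc |= 42<<0 -> acc=42 shift=7
  byte[9]=0x9A cont=1 payload=0x1A=26: acc |= 26<<7 -> acc=3370 shift=14
  byte[10]=0x8B cont=1 payload=0x0B=11: acc |= 11<<14 -> acc=183594 shift=21
  byte[11]=0x5D cont=0 payload=0x5D=93: acc |= 93<<21 -> acc=195218730 shift=28 [end]
Varint 4: bytes[8:12] = AA 9A 8B 5D -> value 195218730 (4 byte(s))
  byte[12]=0xD1 cont=1 payload=0x51=81: acc |= 81<<0 -> acc=81 shift=7
  byte[13]=0xA0 cont=1 payload=0x20=32: acc |= 32<<7 -> acc=4177 shift=14
  byte[14]=0x67 cont=0 payload=0x67=103: acc |= 103<<14 -> acc=1691729 shift=21 [end]
Varint 5: bytes[12:15] = D1 A0 67 -> value 1691729 (3 byte(s))

Answer: 1 3 4 4 3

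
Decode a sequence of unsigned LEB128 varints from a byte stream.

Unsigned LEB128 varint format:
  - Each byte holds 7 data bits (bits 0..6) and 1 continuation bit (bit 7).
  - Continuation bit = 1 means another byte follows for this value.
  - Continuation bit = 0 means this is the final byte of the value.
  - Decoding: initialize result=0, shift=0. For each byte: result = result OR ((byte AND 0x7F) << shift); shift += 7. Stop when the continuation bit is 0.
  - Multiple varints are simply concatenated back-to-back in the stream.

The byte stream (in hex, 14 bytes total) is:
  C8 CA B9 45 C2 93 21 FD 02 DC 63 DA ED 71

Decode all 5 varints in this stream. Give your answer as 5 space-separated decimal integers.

Answer: 145646920 543170 381 12764 1865434

Derivation:
  byte[0]=0xC8 cont=1 payload=0x48=72: acc |= 72<<0 -> acc=72 shift=7
  byte[1]=0xCA cont=1 payload=0x4A=74: acc |= 74<<7 -> acc=9544 shift=14
  byte[2]=0xB9 cont=1 payload=0x39=57: acc |= 57<<14 -> acc=943432 shift=21
  byte[3]=0x45 cont=0 payload=0x45=69: acc |= 69<<21 -> acc=145646920 shift=28 [end]
Varint 1: bytes[0:4] = C8 CA B9 45 -> value 145646920 (4 byte(s))
  byte[4]=0xC2 cont=1 payload=0x42=66: acc |= 66<<0 -> acc=66 shift=7
  byte[5]=0x93 cont=1 payload=0x13=19: acc |= 19<<7 -> acc=2498 shift=14
  byte[6]=0x21 cont=0 payload=0x21=33: acc |= 33<<14 -> acc=543170 shift=21 [end]
Varint 2: bytes[4:7] = C2 93 21 -> value 543170 (3 byte(s))
  byte[7]=0xFD cont=1 payload=0x7D=125: acc |= 125<<0 -> acc=125 shift=7
  byte[8]=0x02 cont=0 payload=0x02=2: acc |= 2<<7 -> acc=381 shift=14 [end]
Varint 3: bytes[7:9] = FD 02 -> value 381 (2 byte(s))
  byte[9]=0xDC cont=1 payload=0x5C=92: acc |= 92<<0 -> acc=92 shift=7
  byte[10]=0x63 cont=0 payload=0x63=99: acc |= 99<<7 -> acc=12764 shift=14 [end]
Varint 4: bytes[9:11] = DC 63 -> value 12764 (2 byte(s))
  byte[11]=0xDA cont=1 payload=0x5A=90: acc |= 90<<0 -> acc=90 shift=7
  byte[12]=0xED cont=1 payload=0x6D=109: acc |= 109<<7 -> acc=14042 shift=14
  byte[13]=0x71 cont=0 payload=0x71=113: acc |= 113<<14 -> acc=1865434 shift=21 [end]
Varint 5: bytes[11:14] = DA ED 71 -> value 1865434 (3 byte(s))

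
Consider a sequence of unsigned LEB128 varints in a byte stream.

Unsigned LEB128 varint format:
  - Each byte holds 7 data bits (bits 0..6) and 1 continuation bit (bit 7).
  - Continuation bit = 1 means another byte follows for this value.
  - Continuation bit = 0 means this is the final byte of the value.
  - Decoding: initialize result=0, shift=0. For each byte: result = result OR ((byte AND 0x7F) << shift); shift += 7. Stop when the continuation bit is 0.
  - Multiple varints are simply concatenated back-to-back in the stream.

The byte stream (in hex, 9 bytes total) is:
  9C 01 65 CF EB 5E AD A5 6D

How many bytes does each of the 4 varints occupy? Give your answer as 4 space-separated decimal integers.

  byte[0]=0x9C cont=1 payload=0x1C=28: acc |= 28<<0 -> acc=28 shift=7
  byte[1]=0x01 cont=0 payload=0x01=1: acc |= 1<<7 -> acc=156 shift=14 [end]
Varint 1: bytes[0:2] = 9C 01 -> value 156 (2 byte(s))
  byte[2]=0x65 cont=0 payload=0x65=101: acc |= 101<<0 -> acc=101 shift=7 [end]
Varint 2: bytes[2:3] = 65 -> value 101 (1 byte(s))
  byte[3]=0xCF cont=1 payload=0x4F=79: acc |= 79<<0 -> acc=79 shift=7
  byte[4]=0xEB cont=1 payload=0x6B=107: acc |= 107<<7 -> acc=13775 shift=14
  byte[5]=0x5E cont=0 payload=0x5E=94: acc |= 94<<14 -> acc=1553871 shift=21 [end]
Varint 3: bytes[3:6] = CF EB 5E -> value 1553871 (3 byte(s))
  byte[6]=0xAD cont=1 payload=0x2D=45: acc |= 45<<0 -> acc=45 shift=7
  byte[7]=0xA5 cont=1 payload=0x25=37: acc |= 37<<7 -> acc=4781 shift=14
  byte[8]=0x6D cont=0 payload=0x6D=109: acc |= 109<<14 -> acc=1790637 shift=21 [end]
Varint 4: bytes[6:9] = AD A5 6D -> value 1790637 (3 byte(s))

Answer: 2 1 3 3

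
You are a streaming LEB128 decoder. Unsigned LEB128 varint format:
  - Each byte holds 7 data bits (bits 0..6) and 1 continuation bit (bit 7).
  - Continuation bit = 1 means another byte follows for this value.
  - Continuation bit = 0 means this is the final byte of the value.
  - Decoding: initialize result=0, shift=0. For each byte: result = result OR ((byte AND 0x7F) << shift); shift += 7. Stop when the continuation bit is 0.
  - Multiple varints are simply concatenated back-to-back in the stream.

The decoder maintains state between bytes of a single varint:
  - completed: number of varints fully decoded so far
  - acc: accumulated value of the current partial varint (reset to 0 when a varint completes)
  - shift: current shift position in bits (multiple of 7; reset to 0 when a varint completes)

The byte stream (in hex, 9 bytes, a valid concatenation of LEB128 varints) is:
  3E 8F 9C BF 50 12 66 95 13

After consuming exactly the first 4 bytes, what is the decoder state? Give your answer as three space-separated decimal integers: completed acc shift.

Answer: 1 1035791 21

Derivation:
byte[0]=0x3E cont=0 payload=0x3E: varint #1 complete (value=62); reset -> completed=1 acc=0 shift=0
byte[1]=0x8F cont=1 payload=0x0F: acc |= 15<<0 -> completed=1 acc=15 shift=7
byte[2]=0x9C cont=1 payload=0x1C: acc |= 28<<7 -> completed=1 acc=3599 shift=14
byte[3]=0xBF cont=1 payload=0x3F: acc |= 63<<14 -> completed=1 acc=1035791 shift=21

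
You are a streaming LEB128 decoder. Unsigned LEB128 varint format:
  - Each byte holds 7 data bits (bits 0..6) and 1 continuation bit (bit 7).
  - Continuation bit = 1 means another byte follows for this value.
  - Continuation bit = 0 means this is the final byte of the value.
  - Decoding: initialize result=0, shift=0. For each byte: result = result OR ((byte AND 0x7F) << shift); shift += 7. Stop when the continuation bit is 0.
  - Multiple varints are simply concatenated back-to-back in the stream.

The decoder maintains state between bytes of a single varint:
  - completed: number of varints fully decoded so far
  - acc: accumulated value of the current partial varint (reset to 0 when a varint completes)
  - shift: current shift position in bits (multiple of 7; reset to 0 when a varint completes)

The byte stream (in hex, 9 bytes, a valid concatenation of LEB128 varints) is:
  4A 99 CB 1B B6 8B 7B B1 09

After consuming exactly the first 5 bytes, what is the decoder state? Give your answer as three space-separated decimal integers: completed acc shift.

Answer: 2 54 7

Derivation:
byte[0]=0x4A cont=0 payload=0x4A: varint #1 complete (value=74); reset -> completed=1 acc=0 shift=0
byte[1]=0x99 cont=1 payload=0x19: acc |= 25<<0 -> completed=1 acc=25 shift=7
byte[2]=0xCB cont=1 payload=0x4B: acc |= 75<<7 -> completed=1 acc=9625 shift=14
byte[3]=0x1B cont=0 payload=0x1B: varint #2 complete (value=451993); reset -> completed=2 acc=0 shift=0
byte[4]=0xB6 cont=1 payload=0x36: acc |= 54<<0 -> completed=2 acc=54 shift=7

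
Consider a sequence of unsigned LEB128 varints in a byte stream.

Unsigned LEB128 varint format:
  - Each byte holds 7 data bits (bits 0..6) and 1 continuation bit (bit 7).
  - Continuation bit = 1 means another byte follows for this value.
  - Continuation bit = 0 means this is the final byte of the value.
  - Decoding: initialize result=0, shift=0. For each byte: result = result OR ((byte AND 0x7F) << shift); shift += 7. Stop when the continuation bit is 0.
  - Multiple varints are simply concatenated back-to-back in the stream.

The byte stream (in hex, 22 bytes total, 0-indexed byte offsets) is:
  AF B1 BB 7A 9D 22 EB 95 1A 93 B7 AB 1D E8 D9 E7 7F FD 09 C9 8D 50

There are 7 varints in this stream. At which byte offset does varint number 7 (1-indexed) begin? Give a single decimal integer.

  byte[0]=0xAF cont=1 payload=0x2F=47: acc |= 47<<0 -> acc=47 shift=7
  byte[1]=0xB1 cont=1 payload=0x31=49: acc |= 49<<7 -> acc=6319 shift=14
  byte[2]=0xBB cont=1 payload=0x3B=59: acc |= 59<<14 -> acc=972975 shift=21
  byte[3]=0x7A cont=0 payload=0x7A=122: acc |= 122<<21 -> acc=256825519 shift=28 [end]
Varint 1: bytes[0:4] = AF B1 BB 7A -> value 256825519 (4 byte(s))
  byte[4]=0x9D cont=1 payload=0x1D=29: acc |= 29<<0 -> acc=29 shift=7
  byte[5]=0x22 cont=0 payload=0x22=34: acc |= 34<<7 -> acc=4381 shift=14 [end]
Varint 2: bytes[4:6] = 9D 22 -> value 4381 (2 byte(s))
  byte[6]=0xEB cont=1 payload=0x6B=107: acc |= 107<<0 -> acc=107 shift=7
  byte[7]=0x95 cont=1 payload=0x15=21: acc |= 21<<7 -> acc=2795 shift=14
  byte[8]=0x1A cont=0 payload=0x1A=26: acc |= 26<<14 -> acc=428779 shift=21 [end]
Varint 3: bytes[6:9] = EB 95 1A -> value 428779 (3 byte(s))
  byte[9]=0x93 cont=1 payload=0x13=19: acc |= 19<<0 -> acc=19 shift=7
  byte[10]=0xB7 cont=1 payload=0x37=55: acc |= 55<<7 -> acc=7059 shift=14
  byte[11]=0xAB cont=1 payload=0x2B=43: acc |= 43<<14 -> acc=711571 shift=21
  byte[12]=0x1D cont=0 payload=0x1D=29: acc |= 29<<21 -> acc=61528979 shift=28 [end]
Varint 4: bytes[9:13] = 93 B7 AB 1D -> value 61528979 (4 byte(s))
  byte[13]=0xE8 cont=1 payload=0x68=104: acc |= 104<<0 -> acc=104 shift=7
  byte[14]=0xD9 cont=1 payload=0x59=89: acc |= 89<<7 -> acc=11496 shift=14
  byte[15]=0xE7 cont=1 payload=0x67=103: acc |= 103<<14 -> acc=1699048 shift=21
  byte[16]=0x7F cont=0 payload=0x7F=127: acc |= 127<<21 -> acc=268037352 shift=28 [end]
Varint 5: bytes[13:17] = E8 D9 E7 7F -> value 268037352 (4 byte(s))
  byte[17]=0xFD cont=1 payload=0x7D=125: acc |= 125<<0 -> acc=125 shift=7
  byte[18]=0x09 cont=0 payload=0x09=9: acc |= 9<<7 -> acc=1277 shift=14 [end]
Varint 6: bytes[17:19] = FD 09 -> value 1277 (2 byte(s))
  byte[19]=0xC9 cont=1 payload=0x49=73: acc |= 73<<0 -> acc=73 shift=7
  byte[20]=0x8D cont=1 payload=0x0D=13: acc |= 13<<7 -> acc=1737 shift=14
  byte[21]=0x50 cont=0 payload=0x50=80: acc |= 80<<14 -> acc=1312457 shift=21 [end]
Varint 7: bytes[19:22] = C9 8D 50 -> value 1312457 (3 byte(s))

Answer: 19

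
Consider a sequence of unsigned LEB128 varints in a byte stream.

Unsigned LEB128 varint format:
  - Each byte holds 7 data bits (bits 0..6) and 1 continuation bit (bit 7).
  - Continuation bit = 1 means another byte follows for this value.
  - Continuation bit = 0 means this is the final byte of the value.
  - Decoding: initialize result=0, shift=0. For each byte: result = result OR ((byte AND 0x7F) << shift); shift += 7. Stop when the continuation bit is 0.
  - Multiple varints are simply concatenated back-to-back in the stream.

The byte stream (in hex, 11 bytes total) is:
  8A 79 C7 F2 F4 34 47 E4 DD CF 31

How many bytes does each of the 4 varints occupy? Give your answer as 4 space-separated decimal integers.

Answer: 2 4 1 4

Derivation:
  byte[0]=0x8A cont=1 payload=0x0A=10: acc |= 10<<0 -> acc=10 shift=7
  byte[1]=0x79 cont=0 payload=0x79=121: acc |= 121<<7 -> acc=15498 shift=14 [end]
Varint 1: bytes[0:2] = 8A 79 -> value 15498 (2 byte(s))
  byte[2]=0xC7 cont=1 payload=0x47=71: acc |= 71<<0 -> acc=71 shift=7
  byte[3]=0xF2 cont=1 payload=0x72=114: acc |= 114<<7 -> acc=14663 shift=14
  byte[4]=0xF4 cont=1 payload=0x74=116: acc |= 116<<14 -> acc=1915207 shift=21
  byte[5]=0x34 cont=0 payload=0x34=52: acc |= 52<<21 -> acc=110967111 shift=28 [end]
Varint 2: bytes[2:6] = C7 F2 F4 34 -> value 110967111 (4 byte(s))
  byte[6]=0x47 cont=0 payload=0x47=71: acc |= 71<<0 -> acc=71 shift=7 [end]
Varint 3: bytes[6:7] = 47 -> value 71 (1 byte(s))
  byte[7]=0xE4 cont=1 payload=0x64=100: acc |= 100<<0 -> acc=100 shift=7
  byte[8]=0xDD cont=1 payload=0x5D=93: acc |= 93<<7 -> acc=12004 shift=14
  byte[9]=0xCF cont=1 payload=0x4F=79: acc |= 79<<14 -> acc=1306340 shift=21
  byte[10]=0x31 cont=0 payload=0x31=49: acc |= 49<<21 -> acc=104066788 shift=28 [end]
Varint 4: bytes[7:11] = E4 DD CF 31 -> value 104066788 (4 byte(s))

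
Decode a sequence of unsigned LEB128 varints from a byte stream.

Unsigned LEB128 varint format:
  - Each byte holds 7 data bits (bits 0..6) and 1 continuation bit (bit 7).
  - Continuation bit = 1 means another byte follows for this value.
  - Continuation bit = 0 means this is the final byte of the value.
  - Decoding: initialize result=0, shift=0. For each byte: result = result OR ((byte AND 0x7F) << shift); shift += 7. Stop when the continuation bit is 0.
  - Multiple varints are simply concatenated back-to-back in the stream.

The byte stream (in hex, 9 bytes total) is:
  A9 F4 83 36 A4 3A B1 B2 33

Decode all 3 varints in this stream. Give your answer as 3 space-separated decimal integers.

Answer: 113310249 7460 842033

Derivation:
  byte[0]=0xA9 cont=1 payload=0x29=41: acc |= 41<<0 -> acc=41 shift=7
  byte[1]=0xF4 cont=1 payload=0x74=116: acc |= 116<<7 -> acc=14889 shift=14
  byte[2]=0x83 cont=1 payload=0x03=3: acc |= 3<<14 -> acc=64041 shift=21
  byte[3]=0x36 cont=0 payload=0x36=54: acc |= 54<<21 -> acc=113310249 shift=28 [end]
Varint 1: bytes[0:4] = A9 F4 83 36 -> value 113310249 (4 byte(s))
  byte[4]=0xA4 cont=1 payload=0x24=36: acc |= 36<<0 -> acc=36 shift=7
  byte[5]=0x3A cont=0 payload=0x3A=58: acc |= 58<<7 -> acc=7460 shift=14 [end]
Varint 2: bytes[4:6] = A4 3A -> value 7460 (2 byte(s))
  byte[6]=0xB1 cont=1 payload=0x31=49: acc |= 49<<0 -> acc=49 shift=7
  byte[7]=0xB2 cont=1 payload=0x32=50: acc |= 50<<7 -> acc=6449 shift=14
  byte[8]=0x33 cont=0 payload=0x33=51: acc |= 51<<14 -> acc=842033 shift=21 [end]
Varint 3: bytes[6:9] = B1 B2 33 -> value 842033 (3 byte(s))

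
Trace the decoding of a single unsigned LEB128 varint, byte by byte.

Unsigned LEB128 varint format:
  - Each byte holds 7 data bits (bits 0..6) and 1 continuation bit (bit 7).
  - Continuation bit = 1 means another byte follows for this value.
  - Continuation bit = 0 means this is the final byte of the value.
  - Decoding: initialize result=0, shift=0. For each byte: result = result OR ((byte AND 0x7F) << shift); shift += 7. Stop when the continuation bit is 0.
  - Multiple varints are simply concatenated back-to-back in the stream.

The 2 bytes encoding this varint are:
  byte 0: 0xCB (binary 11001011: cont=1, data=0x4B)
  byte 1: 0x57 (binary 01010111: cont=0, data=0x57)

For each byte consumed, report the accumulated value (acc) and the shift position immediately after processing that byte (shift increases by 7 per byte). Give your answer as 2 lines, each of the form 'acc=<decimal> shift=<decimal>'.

Answer: acc=75 shift=7
acc=11211 shift=14

Derivation:
byte 0=0xCB: payload=0x4B=75, contrib = 75<<0 = 75; acc -> 75, shift -> 7
byte 1=0x57: payload=0x57=87, contrib = 87<<7 = 11136; acc -> 11211, shift -> 14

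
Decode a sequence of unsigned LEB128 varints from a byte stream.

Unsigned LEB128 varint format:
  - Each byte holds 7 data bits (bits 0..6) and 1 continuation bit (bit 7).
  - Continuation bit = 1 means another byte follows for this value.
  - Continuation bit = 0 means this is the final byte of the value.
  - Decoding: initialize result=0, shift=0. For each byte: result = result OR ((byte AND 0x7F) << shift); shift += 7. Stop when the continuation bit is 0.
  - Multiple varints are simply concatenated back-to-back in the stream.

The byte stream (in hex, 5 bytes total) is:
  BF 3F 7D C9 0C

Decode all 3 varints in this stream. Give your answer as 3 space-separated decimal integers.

Answer: 8127 125 1609

Derivation:
  byte[0]=0xBF cont=1 payload=0x3F=63: acc |= 63<<0 -> acc=63 shift=7
  byte[1]=0x3F cont=0 payload=0x3F=63: acc |= 63<<7 -> acc=8127 shift=14 [end]
Varint 1: bytes[0:2] = BF 3F -> value 8127 (2 byte(s))
  byte[2]=0x7D cont=0 payload=0x7D=125: acc |= 125<<0 -> acc=125 shift=7 [end]
Varint 2: bytes[2:3] = 7D -> value 125 (1 byte(s))
  byte[3]=0xC9 cont=1 payload=0x49=73: acc |= 73<<0 -> acc=73 shift=7
  byte[4]=0x0C cont=0 payload=0x0C=12: acc |= 12<<7 -> acc=1609 shift=14 [end]
Varint 3: bytes[3:5] = C9 0C -> value 1609 (2 byte(s))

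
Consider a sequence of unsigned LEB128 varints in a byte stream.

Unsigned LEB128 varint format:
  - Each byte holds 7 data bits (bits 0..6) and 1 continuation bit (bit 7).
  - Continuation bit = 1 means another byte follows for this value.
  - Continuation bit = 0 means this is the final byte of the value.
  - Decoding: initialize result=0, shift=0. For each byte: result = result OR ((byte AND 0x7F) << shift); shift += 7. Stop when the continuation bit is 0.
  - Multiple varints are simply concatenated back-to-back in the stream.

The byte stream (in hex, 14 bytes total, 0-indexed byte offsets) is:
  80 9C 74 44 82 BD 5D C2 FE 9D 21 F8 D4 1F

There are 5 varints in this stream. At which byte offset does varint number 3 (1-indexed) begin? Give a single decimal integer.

Answer: 4

Derivation:
  byte[0]=0x80 cont=1 payload=0x00=0: acc |= 0<<0 -> acc=0 shift=7
  byte[1]=0x9C cont=1 payload=0x1C=28: acc |= 28<<7 -> acc=3584 shift=14
  byte[2]=0x74 cont=0 payload=0x74=116: acc |= 116<<14 -> acc=1904128 shift=21 [end]
Varint 1: bytes[0:3] = 80 9C 74 -> value 1904128 (3 byte(s))
  byte[3]=0x44 cont=0 payload=0x44=68: acc |= 68<<0 -> acc=68 shift=7 [end]
Varint 2: bytes[3:4] = 44 -> value 68 (1 byte(s))
  byte[4]=0x82 cont=1 payload=0x02=2: acc |= 2<<0 -> acc=2 shift=7
  byte[5]=0xBD cont=1 payload=0x3D=61: acc |= 61<<7 -> acc=7810 shift=14
  byte[6]=0x5D cont=0 payload=0x5D=93: acc |= 93<<14 -> acc=1531522 shift=21 [end]
Varint 3: bytes[4:7] = 82 BD 5D -> value 1531522 (3 byte(s))
  byte[7]=0xC2 cont=1 payload=0x42=66: acc |= 66<<0 -> acc=66 shift=7
  byte[8]=0xFE cont=1 payload=0x7E=126: acc |= 126<<7 -> acc=16194 shift=14
  byte[9]=0x9D cont=1 payload=0x1D=29: acc |= 29<<14 -> acc=491330 shift=21
  byte[10]=0x21 cont=0 payload=0x21=33: acc |= 33<<21 -> acc=69697346 shift=28 [end]
Varint 4: bytes[7:11] = C2 FE 9D 21 -> value 69697346 (4 byte(s))
  byte[11]=0xF8 cont=1 payload=0x78=120: acc |= 120<<0 -> acc=120 shift=7
  byte[12]=0xD4 cont=1 payload=0x54=84: acc |= 84<<7 -> acc=10872 shift=14
  byte[13]=0x1F cont=0 payload=0x1F=31: acc |= 31<<14 -> acc=518776 shift=21 [end]
Varint 5: bytes[11:14] = F8 D4 1F -> value 518776 (3 byte(s))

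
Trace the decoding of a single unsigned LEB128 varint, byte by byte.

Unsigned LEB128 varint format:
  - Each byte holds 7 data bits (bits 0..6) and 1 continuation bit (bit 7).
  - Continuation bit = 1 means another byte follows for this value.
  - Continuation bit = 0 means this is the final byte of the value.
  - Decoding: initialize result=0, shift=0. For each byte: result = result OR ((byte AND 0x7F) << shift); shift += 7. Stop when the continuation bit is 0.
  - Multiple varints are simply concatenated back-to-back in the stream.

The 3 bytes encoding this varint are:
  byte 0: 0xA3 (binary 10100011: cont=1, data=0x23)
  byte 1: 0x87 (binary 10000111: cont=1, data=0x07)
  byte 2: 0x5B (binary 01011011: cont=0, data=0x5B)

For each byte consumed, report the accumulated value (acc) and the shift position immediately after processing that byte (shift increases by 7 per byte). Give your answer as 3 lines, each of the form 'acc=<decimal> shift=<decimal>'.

byte 0=0xA3: payload=0x23=35, contrib = 35<<0 = 35; acc -> 35, shift -> 7
byte 1=0x87: payload=0x07=7, contrib = 7<<7 = 896; acc -> 931, shift -> 14
byte 2=0x5B: payload=0x5B=91, contrib = 91<<14 = 1490944; acc -> 1491875, shift -> 21

Answer: acc=35 shift=7
acc=931 shift=14
acc=1491875 shift=21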